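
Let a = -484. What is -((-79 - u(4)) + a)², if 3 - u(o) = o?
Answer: -315844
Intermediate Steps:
u(o) = 3 - o
-((-79 - u(4)) + a)² = -((-79 - (3 - 1*4)) - 484)² = -((-79 - (3 - 4)) - 484)² = -((-79 - 1*(-1)) - 484)² = -((-79 + 1) - 484)² = -(-78 - 484)² = -1*(-562)² = -1*315844 = -315844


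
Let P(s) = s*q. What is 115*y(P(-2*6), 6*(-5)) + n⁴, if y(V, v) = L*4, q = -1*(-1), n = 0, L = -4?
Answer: -1840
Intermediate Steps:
q = 1
P(s) = s (P(s) = s*1 = s)
y(V, v) = -16 (y(V, v) = -4*4 = -16)
115*y(P(-2*6), 6*(-5)) + n⁴ = 115*(-16) + 0⁴ = -1840 + 0 = -1840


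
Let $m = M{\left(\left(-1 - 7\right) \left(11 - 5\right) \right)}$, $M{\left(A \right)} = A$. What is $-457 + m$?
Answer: $-505$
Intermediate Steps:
$m = -48$ ($m = \left(-1 - 7\right) \left(11 - 5\right) = \left(-8\right) 6 = -48$)
$-457 + m = -457 - 48 = -505$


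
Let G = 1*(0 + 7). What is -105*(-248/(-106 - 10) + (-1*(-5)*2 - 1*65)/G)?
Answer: 17415/29 ≈ 600.52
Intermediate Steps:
G = 7 (G = 1*7 = 7)
-105*(-248/(-106 - 10) + (-1*(-5)*2 - 1*65)/G) = -105*(-248/(-106 - 10) + (-1*(-5)*2 - 1*65)/7) = -105*(-248/(-116) + (5*2 - 65)*(⅐)) = -105*(-248*(-1/116) + (10 - 65)*(⅐)) = -105*(62/29 - 55*⅐) = -105*(62/29 - 55/7) = -105*(-1161/203) = 17415/29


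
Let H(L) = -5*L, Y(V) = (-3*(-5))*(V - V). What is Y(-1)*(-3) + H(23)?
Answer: -115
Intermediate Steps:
Y(V) = 0 (Y(V) = 15*0 = 0)
Y(-1)*(-3) + H(23) = 0*(-3) - 5*23 = 0 - 115 = -115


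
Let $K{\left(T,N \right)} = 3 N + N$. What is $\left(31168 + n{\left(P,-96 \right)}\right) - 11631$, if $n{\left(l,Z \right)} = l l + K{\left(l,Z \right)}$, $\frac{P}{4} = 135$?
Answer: $310753$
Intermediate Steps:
$K{\left(T,N \right)} = 4 N$
$P = 540$ ($P = 4 \cdot 135 = 540$)
$n{\left(l,Z \right)} = l^{2} + 4 Z$ ($n{\left(l,Z \right)} = l l + 4 Z = l^{2} + 4 Z$)
$\left(31168 + n{\left(P,-96 \right)}\right) - 11631 = \left(31168 + \left(540^{2} + 4 \left(-96\right)\right)\right) - 11631 = \left(31168 + \left(291600 - 384\right)\right) - 11631 = \left(31168 + 291216\right) - 11631 = 322384 - 11631 = 310753$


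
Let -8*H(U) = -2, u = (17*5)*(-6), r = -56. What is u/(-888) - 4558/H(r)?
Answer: -2698251/148 ≈ -18231.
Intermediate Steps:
u = -510 (u = 85*(-6) = -510)
H(U) = 1/4 (H(U) = -1/8*(-2) = 1/4)
u/(-888) - 4558/H(r) = -510/(-888) - 4558/1/4 = -510*(-1/888) - 4558*4 = 85/148 - 18232 = -2698251/148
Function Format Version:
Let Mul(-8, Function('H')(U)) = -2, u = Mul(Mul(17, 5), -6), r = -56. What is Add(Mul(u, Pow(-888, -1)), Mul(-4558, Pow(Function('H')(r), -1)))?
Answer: Rational(-2698251, 148) ≈ -18231.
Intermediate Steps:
u = -510 (u = Mul(85, -6) = -510)
Function('H')(U) = Rational(1, 4) (Function('H')(U) = Mul(Rational(-1, 8), -2) = Rational(1, 4))
Add(Mul(u, Pow(-888, -1)), Mul(-4558, Pow(Function('H')(r), -1))) = Add(Mul(-510, Pow(-888, -1)), Mul(-4558, Pow(Rational(1, 4), -1))) = Add(Mul(-510, Rational(-1, 888)), Mul(-4558, 4)) = Add(Rational(85, 148), -18232) = Rational(-2698251, 148)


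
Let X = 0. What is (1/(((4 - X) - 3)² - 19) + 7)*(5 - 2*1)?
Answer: 125/6 ≈ 20.833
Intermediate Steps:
(1/(((4 - X) - 3)² - 19) + 7)*(5 - 2*1) = (1/(((4 - 1*0) - 3)² - 19) + 7)*(5 - 2*1) = (1/(((4 + 0) - 3)² - 19) + 7)*(5 - 2) = (1/((4 - 3)² - 19) + 7)*3 = (1/(1² - 19) + 7)*3 = (1/(1 - 19) + 7)*3 = (1/(-18) + 7)*3 = (-1/18 + 7)*3 = (125/18)*3 = 125/6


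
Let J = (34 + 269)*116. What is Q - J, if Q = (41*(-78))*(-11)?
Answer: 30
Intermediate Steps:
J = 35148 (J = 303*116 = 35148)
Q = 35178 (Q = -3198*(-11) = 35178)
Q - J = 35178 - 1*35148 = 35178 - 35148 = 30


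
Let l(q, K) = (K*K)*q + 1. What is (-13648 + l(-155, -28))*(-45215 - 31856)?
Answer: 10417455857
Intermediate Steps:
l(q, K) = 1 + q*K² (l(q, K) = K²*q + 1 = q*K² + 1 = 1 + q*K²)
(-13648 + l(-155, -28))*(-45215 - 31856) = (-13648 + (1 - 155*(-28)²))*(-45215 - 31856) = (-13648 + (1 - 155*784))*(-77071) = (-13648 + (1 - 121520))*(-77071) = (-13648 - 121519)*(-77071) = -135167*(-77071) = 10417455857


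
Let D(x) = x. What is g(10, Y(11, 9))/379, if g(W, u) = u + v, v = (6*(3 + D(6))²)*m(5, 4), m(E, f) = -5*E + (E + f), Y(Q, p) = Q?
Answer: -7765/379 ≈ -20.488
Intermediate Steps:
m(E, f) = f - 4*E
v = -7776 (v = (6*(3 + 6)²)*(4 - 4*5) = (6*9²)*(4 - 20) = (6*81)*(-16) = 486*(-16) = -7776)
g(W, u) = -7776 + u (g(W, u) = u - 7776 = -7776 + u)
g(10, Y(11, 9))/379 = (-7776 + 11)/379 = -7765*1/379 = -7765/379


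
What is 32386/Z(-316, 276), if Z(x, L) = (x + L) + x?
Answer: -16193/178 ≈ -90.972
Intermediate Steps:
Z(x, L) = L + 2*x (Z(x, L) = (L + x) + x = L + 2*x)
32386/Z(-316, 276) = 32386/(276 + 2*(-316)) = 32386/(276 - 632) = 32386/(-356) = 32386*(-1/356) = -16193/178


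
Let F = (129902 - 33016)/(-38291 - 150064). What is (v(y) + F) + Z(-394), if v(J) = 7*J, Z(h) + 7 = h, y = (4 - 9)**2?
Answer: -42665116/188355 ≈ -226.51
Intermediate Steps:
y = 25 (y = (-5)**2 = 25)
F = -96886/188355 (F = 96886/(-188355) = 96886*(-1/188355) = -96886/188355 ≈ -0.51438)
Z(h) = -7 + h
(v(y) + F) + Z(-394) = (7*25 - 96886/188355) + (-7 - 394) = (175 - 96886/188355) - 401 = 32865239/188355 - 401 = -42665116/188355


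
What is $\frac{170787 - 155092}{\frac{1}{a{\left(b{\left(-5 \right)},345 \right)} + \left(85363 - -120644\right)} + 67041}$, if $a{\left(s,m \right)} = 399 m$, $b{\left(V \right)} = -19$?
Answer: $\frac{5393775090}{23039444143} \approx 0.23411$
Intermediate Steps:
$\frac{170787 - 155092}{\frac{1}{a{\left(b{\left(-5 \right)},345 \right)} + \left(85363 - -120644\right)} + 67041} = \frac{170787 - 155092}{\frac{1}{399 \cdot 345 + \left(85363 - -120644\right)} + 67041} = \frac{15695}{\frac{1}{137655 + \left(85363 + 120644\right)} + 67041} = \frac{15695}{\frac{1}{137655 + 206007} + 67041} = \frac{15695}{\frac{1}{343662} + 67041} = \frac{15695}{\frac{23039444143}{343662}} = 15695 \cdot \frac{343662}{23039444143} = \frac{5393775090}{23039444143}$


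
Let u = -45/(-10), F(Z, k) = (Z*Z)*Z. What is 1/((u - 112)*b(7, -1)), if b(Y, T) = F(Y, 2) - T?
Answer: -1/36980 ≈ -2.7042e-5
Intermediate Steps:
F(Z, k) = Z**3 (F(Z, k) = Z**2*Z = Z**3)
b(Y, T) = Y**3 - T
u = 9/2 (u = -45*(-1/10) = 9/2 ≈ 4.5000)
1/((u - 112)*b(7, -1)) = 1/((9/2 - 112)*(7**3 - 1*(-1))) = 1/(-215*(343 + 1)/2) = 1/(-215/2*344) = 1/(-36980) = -1/36980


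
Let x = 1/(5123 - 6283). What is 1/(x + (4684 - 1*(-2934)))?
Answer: 1160/8836879 ≈ 0.00013127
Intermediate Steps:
x = -1/1160 (x = 1/(-1160) = -1/1160 ≈ -0.00086207)
1/(x + (4684 - 1*(-2934))) = 1/(-1/1160 + (4684 - 1*(-2934))) = 1/(-1/1160 + (4684 + 2934)) = 1/(-1/1160 + 7618) = 1/(8836879/1160) = 1160/8836879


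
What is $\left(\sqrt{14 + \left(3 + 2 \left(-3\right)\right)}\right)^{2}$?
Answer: $11$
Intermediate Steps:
$\left(\sqrt{14 + \left(3 + 2 \left(-3\right)\right)}\right)^{2} = \left(\sqrt{14 + \left(3 - 6\right)}\right)^{2} = \left(\sqrt{14 - 3}\right)^{2} = \left(\sqrt{11}\right)^{2} = 11$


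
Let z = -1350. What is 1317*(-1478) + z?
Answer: -1947876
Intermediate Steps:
1317*(-1478) + z = 1317*(-1478) - 1350 = -1946526 - 1350 = -1947876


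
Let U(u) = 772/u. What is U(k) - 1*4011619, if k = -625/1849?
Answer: -2508689303/625 ≈ -4.0139e+6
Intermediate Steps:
k = -625/1849 (k = -625*1/1849 = -625/1849 ≈ -0.33802)
U(k) - 1*4011619 = 772/(-625/1849) - 1*4011619 = 772*(-1849/625) - 4011619 = -1427428/625 - 4011619 = -2508689303/625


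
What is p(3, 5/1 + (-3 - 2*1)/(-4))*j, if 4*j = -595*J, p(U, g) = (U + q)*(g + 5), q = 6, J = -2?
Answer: 240975/8 ≈ 30122.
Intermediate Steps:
p(U, g) = (5 + g)*(6 + U) (p(U, g) = (U + 6)*(g + 5) = (6 + U)*(5 + g) = (5 + g)*(6 + U))
j = 595/2 (j = (-595*(-2))/4 = (¼)*1190 = 595/2 ≈ 297.50)
p(3, 5/1 + (-3 - 2*1)/(-4))*j = (30 + 5*3 + 6*(5/1 + (-3 - 2*1)/(-4)) + 3*(5/1 + (-3 - 2*1)/(-4)))*(595/2) = (30 + 15 + 6*(5*1 + (-3 - 2)*(-¼)) + 3*(5*1 + (-3 - 2)*(-¼)))*(595/2) = (30 + 15 + 6*(5 - 5*(-¼)) + 3*(5 - 5*(-¼)))*(595/2) = (30 + 15 + 6*(5 + 5/4) + 3*(5 + 5/4))*(595/2) = (30 + 15 + 6*(25/4) + 3*(25/4))*(595/2) = (30 + 15 + 75/2 + 75/4)*(595/2) = (405/4)*(595/2) = 240975/8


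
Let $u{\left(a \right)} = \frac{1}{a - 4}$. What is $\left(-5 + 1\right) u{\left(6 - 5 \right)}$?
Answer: $\frac{4}{3} \approx 1.3333$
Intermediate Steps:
$u{\left(a \right)} = \frac{1}{-4 + a}$
$\left(-5 + 1\right) u{\left(6 - 5 \right)} = \frac{-5 + 1}{-4 + \left(6 - 5\right)} = - \frac{4}{-4 + \left(6 - 5\right)} = - \frac{4}{-4 + 1} = - \frac{4}{-3} = \left(-4\right) \left(- \frac{1}{3}\right) = \frac{4}{3}$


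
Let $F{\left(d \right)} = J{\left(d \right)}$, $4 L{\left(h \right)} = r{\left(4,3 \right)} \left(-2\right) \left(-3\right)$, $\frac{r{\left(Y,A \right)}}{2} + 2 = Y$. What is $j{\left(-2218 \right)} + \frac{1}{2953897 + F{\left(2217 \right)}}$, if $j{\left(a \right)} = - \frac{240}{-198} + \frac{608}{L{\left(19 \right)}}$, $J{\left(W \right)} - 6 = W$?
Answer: $\frac{3334503371}{32517320} \approx 102.55$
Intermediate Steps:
$J{\left(W \right)} = 6 + W$
$r{\left(Y,A \right)} = -4 + 2 Y$
$L{\left(h \right)} = 6$ ($L{\left(h \right)} = \frac{\left(-4 + 2 \cdot 4\right) \left(-2\right) \left(-3\right)}{4} = \frac{\left(-4 + 8\right) \left(-2\right) \left(-3\right)}{4} = \frac{4 \left(-2\right) \left(-3\right)}{4} = \frac{\left(-8\right) \left(-3\right)}{4} = \frac{1}{4} \cdot 24 = 6$)
$F{\left(d \right)} = 6 + d$
$j{\left(a \right)} = \frac{1128}{11}$ ($j{\left(a \right)} = - \frac{240}{-198} + \frac{608}{6} = \left(-240\right) \left(- \frac{1}{198}\right) + 608 \cdot \frac{1}{6} = \frac{40}{33} + \frac{304}{3} = \frac{1128}{11}$)
$j{\left(-2218 \right)} + \frac{1}{2953897 + F{\left(2217 \right)}} = \frac{1128}{11} + \frac{1}{2953897 + \left(6 + 2217\right)} = \frac{1128}{11} + \frac{1}{2953897 + 2223} = \frac{1128}{11} + \frac{1}{2956120} = \frac{3334503371}{32517320}$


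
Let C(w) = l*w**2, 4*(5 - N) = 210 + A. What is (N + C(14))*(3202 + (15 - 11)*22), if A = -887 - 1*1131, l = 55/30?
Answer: 8057210/3 ≈ 2.6857e+6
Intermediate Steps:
l = 11/6 (l = 55*(1/30) = 11/6 ≈ 1.8333)
A = -2018 (A = -887 - 1131 = -2018)
N = 457 (N = 5 - (210 - 2018)/4 = 5 - 1/4*(-1808) = 5 + 452 = 457)
C(w) = 11*w**2/6
(N + C(14))*(3202 + (15 - 11)*22) = (457 + (11/6)*14**2)*(3202 + (15 - 11)*22) = (457 + (11/6)*196)*(3202 + 4*22) = (457 + 1078/3)*(3202 + 88) = (2449/3)*3290 = 8057210/3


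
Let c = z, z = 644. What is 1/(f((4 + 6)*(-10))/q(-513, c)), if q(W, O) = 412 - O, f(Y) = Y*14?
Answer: 29/175 ≈ 0.16571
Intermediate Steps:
c = 644
f(Y) = 14*Y
1/(f((4 + 6)*(-10))/q(-513, c)) = 1/((14*((4 + 6)*(-10)))/(412 - 1*644)) = 1/((14*(10*(-10)))/(412 - 644)) = 1/((14*(-100))/(-232)) = 1/(-1400*(-1/232)) = 1/(175/29) = 29/175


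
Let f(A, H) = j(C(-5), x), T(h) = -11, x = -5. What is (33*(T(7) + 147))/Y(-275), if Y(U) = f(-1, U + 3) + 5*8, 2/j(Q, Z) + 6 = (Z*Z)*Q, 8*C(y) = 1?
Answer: 12903/113 ≈ 114.19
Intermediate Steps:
C(y) = ⅛ (C(y) = (⅛)*1 = ⅛)
j(Q, Z) = 2/(-6 + Q*Z²) (j(Q, Z) = 2/(-6 + (Z*Z)*Q) = 2/(-6 + Z²*Q) = 2/(-6 + Q*Z²))
f(A, H) = -16/23 (f(A, H) = 2/(-6 + (⅛)*(-5)²) = 2/(-6 + (⅛)*25) = 2/(-6 + 25/8) = 2/(-23/8) = 2*(-8/23) = -16/23)
Y(U) = 904/23 (Y(U) = -16/23 + 5*8 = -16/23 + 40 = 904/23)
(33*(T(7) + 147))/Y(-275) = (33*(-11 + 147))/(904/23) = (33*136)*(23/904) = 4488*(23/904) = 12903/113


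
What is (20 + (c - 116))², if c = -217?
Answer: 97969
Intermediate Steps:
(20 + (c - 116))² = (20 + (-217 - 116))² = (20 - 333)² = (-313)² = 97969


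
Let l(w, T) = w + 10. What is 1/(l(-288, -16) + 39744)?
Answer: 1/39466 ≈ 2.5338e-5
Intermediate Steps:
l(w, T) = 10 + w
1/(l(-288, -16) + 39744) = 1/((10 - 288) + 39744) = 1/(-278 + 39744) = 1/39466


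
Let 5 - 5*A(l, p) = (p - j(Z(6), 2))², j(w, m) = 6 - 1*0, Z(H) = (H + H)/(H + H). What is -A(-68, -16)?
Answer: 479/5 ≈ 95.800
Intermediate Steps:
Z(H) = 1 (Z(H) = (2*H)/((2*H)) = (2*H)*(1/(2*H)) = 1)
j(w, m) = 6 (j(w, m) = 6 + 0 = 6)
A(l, p) = 1 - (-6 + p)²/5 (A(l, p) = 1 - (p - 1*6)²/5 = 1 - (p - 6)²/5 = 1 - (-6 + p)²/5)
-A(-68, -16) = -(1 - (-6 - 16)²/5) = -(1 - ⅕*(-22)²) = -(1 - ⅕*484) = -(1 - 484/5) = -1*(-479/5) = 479/5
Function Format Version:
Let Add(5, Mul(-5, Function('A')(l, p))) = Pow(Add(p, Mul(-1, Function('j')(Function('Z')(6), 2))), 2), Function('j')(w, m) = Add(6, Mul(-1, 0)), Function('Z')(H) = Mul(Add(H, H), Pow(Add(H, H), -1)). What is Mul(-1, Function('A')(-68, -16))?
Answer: Rational(479, 5) ≈ 95.800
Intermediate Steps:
Function('Z')(H) = 1 (Function('Z')(H) = Mul(Mul(2, H), Pow(Mul(2, H), -1)) = Mul(Mul(2, H), Mul(Rational(1, 2), Pow(H, -1))) = 1)
Function('j')(w, m) = 6 (Function('j')(w, m) = Add(6, 0) = 6)
Function('A')(l, p) = Add(1, Mul(Rational(-1, 5), Pow(Add(-6, p), 2))) (Function('A')(l, p) = Add(1, Mul(Rational(-1, 5), Pow(Add(p, Mul(-1, 6)), 2))) = Add(1, Mul(Rational(-1, 5), Pow(Add(p, -6), 2))) = Add(1, Mul(Rational(-1, 5), Pow(Add(-6, p), 2))))
Mul(-1, Function('A')(-68, -16)) = Mul(-1, Add(1, Mul(Rational(-1, 5), Pow(Add(-6, -16), 2)))) = Mul(-1, Add(1, Mul(Rational(-1, 5), Pow(-22, 2)))) = Mul(-1, Add(1, Mul(Rational(-1, 5), 484))) = Mul(-1, Add(1, Rational(-484, 5))) = Mul(-1, Rational(-479, 5)) = Rational(479, 5)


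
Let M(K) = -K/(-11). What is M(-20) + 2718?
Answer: 29878/11 ≈ 2716.2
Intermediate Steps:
M(K) = K/11 (M(K) = -K*(-1)/11 = -(-1)*K/11 = K/11)
M(-20) + 2718 = (1/11)*(-20) + 2718 = -20/11 + 2718 = 29878/11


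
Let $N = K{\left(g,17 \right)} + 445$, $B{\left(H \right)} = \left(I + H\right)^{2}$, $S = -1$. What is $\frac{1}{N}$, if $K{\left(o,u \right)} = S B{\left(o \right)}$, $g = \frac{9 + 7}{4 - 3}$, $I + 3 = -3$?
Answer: $\frac{1}{345} \approx 0.0028986$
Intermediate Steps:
$I = -6$ ($I = -3 - 3 = -6$)
$g = 16$ ($g = \frac{16}{1} = 16 \cdot 1 = 16$)
$B{\left(H \right)} = \left(-6 + H\right)^{2}$
$K{\left(o,u \right)} = - \left(-6 + o\right)^{2}$
$N = 345$ ($N = - \left(-6 + 16\right)^{2} + 445 = - 10^{2} + 445 = \left(-1\right) 100 + 445 = -100 + 445 = 345$)
$\frac{1}{N} = \frac{1}{345}$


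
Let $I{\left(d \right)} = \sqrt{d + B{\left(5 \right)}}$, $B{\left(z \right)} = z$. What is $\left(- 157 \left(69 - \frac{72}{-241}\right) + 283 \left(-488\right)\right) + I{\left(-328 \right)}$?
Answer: $- \frac{35905121}{241} + i \sqrt{323} \approx -1.4898 \cdot 10^{5} + 17.972 i$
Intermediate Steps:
$I{\left(d \right)} = \sqrt{5 + d}$ ($I{\left(d \right)} = \sqrt{d + 5} = \sqrt{5 + d}$)
$\left(- 157 \left(69 - \frac{72}{-241}\right) + 283 \left(-488\right)\right) + I{\left(-328 \right)} = \left(- 157 \left(69 - \frac{72}{-241}\right) + 283 \left(-488\right)\right) + \sqrt{5 - 328} = \left(- 157 \left(69 - - \frac{72}{241}\right) - 138104\right) + \sqrt{-323} = \left(- 157 \left(69 + \frac{72}{241}\right) - 138104\right) + i \sqrt{323} = \left(\left(-157\right) \frac{16701}{241} - 138104\right) + i \sqrt{323} = \left(- \frac{2622057}{241} - 138104\right) + i \sqrt{323} = - \frac{35905121}{241} + i \sqrt{323}$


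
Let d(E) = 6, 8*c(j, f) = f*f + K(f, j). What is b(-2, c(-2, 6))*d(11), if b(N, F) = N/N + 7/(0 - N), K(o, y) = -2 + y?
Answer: 27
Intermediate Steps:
c(j, f) = -1/4 + j/8 + f**2/8 (c(j, f) = (f*f + (-2 + j))/8 = (f**2 + (-2 + j))/8 = (-2 + j + f**2)/8 = -1/4 + j/8 + f**2/8)
b(N, F) = 1 - 7/N (b(N, F) = 1 + 7/((-N)) = 1 + 7*(-1/N) = 1 - 7/N)
b(-2, c(-2, 6))*d(11) = ((-7 - 2)/(-2))*6 = -1/2*(-9)*6 = (9/2)*6 = 27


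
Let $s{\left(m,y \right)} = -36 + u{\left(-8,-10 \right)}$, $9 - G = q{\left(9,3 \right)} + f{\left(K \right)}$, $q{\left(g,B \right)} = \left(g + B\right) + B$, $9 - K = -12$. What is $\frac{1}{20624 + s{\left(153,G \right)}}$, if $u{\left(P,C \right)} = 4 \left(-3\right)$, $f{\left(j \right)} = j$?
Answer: $\frac{1}{20576} \approx 4.86 \cdot 10^{-5}$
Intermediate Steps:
$K = 21$ ($K = 9 - -12 = 9 + 12 = 21$)
$q{\left(g,B \right)} = g + 2 B$ ($q{\left(g,B \right)} = \left(B + g\right) + B = g + 2 B$)
$u{\left(P,C \right)} = -12$
$G = -27$ ($G = 9 - \left(\left(9 + 2 \cdot 3\right) + 21\right) = 9 - \left(\left(9 + 6\right) + 21\right) = 9 - \left(15 + 21\right) = 9 - 36 = -27$)
$s{\left(m,y \right)} = -48$ ($s{\left(m,y \right)} = -36 - 12 = -48$)
$\frac{1}{20624 + s{\left(153,G \right)}} = \frac{1}{20624 - 48} = \frac{1}{20576}$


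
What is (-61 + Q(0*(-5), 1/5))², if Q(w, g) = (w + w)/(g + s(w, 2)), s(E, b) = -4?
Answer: 3721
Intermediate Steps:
Q(w, g) = 2*w/(-4 + g) (Q(w, g) = (w + w)/(g - 4) = (2*w)/(-4 + g) = 2*w/(-4 + g))
(-61 + Q(0*(-5), 1/5))² = (-61 + 2*(0*(-5))/(-4 + 1/5))² = (-61 + 2*0/(-4 + ⅕))² = (-61 + 2*0/(-19/5))² = (-61 + 2*0*(-5/19))² = (-61 + 0)² = (-61)² = 3721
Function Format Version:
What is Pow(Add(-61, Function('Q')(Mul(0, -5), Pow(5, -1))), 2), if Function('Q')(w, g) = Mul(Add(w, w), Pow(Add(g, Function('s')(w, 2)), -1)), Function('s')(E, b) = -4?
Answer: 3721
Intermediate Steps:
Function('Q')(w, g) = Mul(2, w, Pow(Add(-4, g), -1)) (Function('Q')(w, g) = Mul(Add(w, w), Pow(Add(g, -4), -1)) = Mul(Mul(2, w), Pow(Add(-4, g), -1)) = Mul(2, w, Pow(Add(-4, g), -1)))
Pow(Add(-61, Function('Q')(Mul(0, -5), Pow(5, -1))), 2) = Pow(Add(-61, Mul(2, Mul(0, -5), Pow(Add(-4, Pow(5, -1)), -1))), 2) = Pow(Add(-61, Mul(2, 0, Pow(Add(-4, Rational(1, 5)), -1))), 2) = Pow(Add(-61, Mul(2, 0, Pow(Rational(-19, 5), -1))), 2) = Pow(Add(-61, Mul(2, 0, Rational(-5, 19))), 2) = Pow(Add(-61, 0), 2) = Pow(-61, 2) = 3721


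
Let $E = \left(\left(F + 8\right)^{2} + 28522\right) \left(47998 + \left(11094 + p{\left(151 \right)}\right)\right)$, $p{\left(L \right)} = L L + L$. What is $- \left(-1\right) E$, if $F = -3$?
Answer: $2342110068$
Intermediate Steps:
$p{\left(L \right)} = L + L^{2}$ ($p{\left(L \right)} = L^{2} + L = L + L^{2}$)
$E = 2342110068$ ($E = \left(\left(-3 + 8\right)^{2} + 28522\right) \left(47998 + \left(11094 + 151 \left(1 + 151\right)\right)\right) = \left(5^{2} + 28522\right) \left(47998 + \left(11094 + 151 \cdot 152\right)\right) = \left(25 + 28522\right) \left(47998 + \left(11094 + 22952\right)\right) = 28547 \left(47998 + 34046\right) = 28547 \cdot 82044 = 2342110068$)
$- \left(-1\right) E = - \left(-1\right) 2342110068 = \left(-1\right) \left(-2342110068\right) = 2342110068$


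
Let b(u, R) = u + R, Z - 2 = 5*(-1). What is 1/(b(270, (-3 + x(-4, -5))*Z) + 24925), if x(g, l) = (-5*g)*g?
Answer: 1/25444 ≈ 3.9302e-5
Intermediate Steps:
x(g, l) = -5*g²
Z = -3 (Z = 2 + 5*(-1) = 2 - 5 = -3)
b(u, R) = R + u
1/(b(270, (-3 + x(-4, -5))*Z) + 24925) = 1/(((-3 - 5*(-4)²)*(-3) + 270) + 24925) = 1/(((-3 - 5*16)*(-3) + 270) + 24925) = 1/(((-3 - 80)*(-3) + 270) + 24925) = 1/((-83*(-3) + 270) + 24925) = 1/((249 + 270) + 24925) = 1/(519 + 24925) = 1/25444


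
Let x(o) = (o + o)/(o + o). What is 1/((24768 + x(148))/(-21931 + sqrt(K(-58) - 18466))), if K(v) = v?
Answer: -21931/24769 + 2*I*sqrt(4631)/24769 ≈ -0.88542 + 0.0054949*I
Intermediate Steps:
x(o) = 1 (x(o) = (2*o)/((2*o)) = (2*o)*(1/(2*o)) = 1)
1/((24768 + x(148))/(-21931 + sqrt(K(-58) - 18466))) = 1/((24768 + 1)/(-21931 + sqrt(-58 - 18466))) = 1/(24769/(-21931 + sqrt(-18524))) = 1/(24769/(-21931 + 2*I*sqrt(4631))) = -21931/24769 + 2*I*sqrt(4631)/24769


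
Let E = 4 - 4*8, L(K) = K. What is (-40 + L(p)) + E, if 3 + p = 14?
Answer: -57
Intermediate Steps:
p = 11 (p = -3 + 14 = 11)
E = -28 (E = 4 - 32 = -28)
(-40 + L(p)) + E = (-40 + 11) - 28 = -29 - 28 = -57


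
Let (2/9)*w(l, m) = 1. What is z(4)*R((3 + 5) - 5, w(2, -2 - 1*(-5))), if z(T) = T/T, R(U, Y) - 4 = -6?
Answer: -2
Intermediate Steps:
w(l, m) = 9/2 (w(l, m) = (9/2)*1 = 9/2)
R(U, Y) = -2 (R(U, Y) = 4 - 6 = -2)
z(T) = 1
z(4)*R((3 + 5) - 5, w(2, -2 - 1*(-5))) = 1*(-2) = -2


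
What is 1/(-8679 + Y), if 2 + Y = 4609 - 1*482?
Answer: -1/4554 ≈ -0.00021959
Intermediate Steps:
Y = 4125 (Y = -2 + (4609 - 1*482) = -2 + (4609 - 482) = -2 + 4127 = 4125)
1/(-8679 + Y) = 1/(-8679 + 4125) = 1/(-4554) = -1/4554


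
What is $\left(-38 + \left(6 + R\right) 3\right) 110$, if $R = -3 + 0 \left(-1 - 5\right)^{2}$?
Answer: $-3190$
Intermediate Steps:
$R = -3$ ($R = -3 + 0 \left(-6\right)^{2} = -3 + 0 \cdot 36 = -3 + 0 = -3$)
$\left(-38 + \left(6 + R\right) 3\right) 110 = \left(-38 + \left(6 - 3\right) 3\right) 110 = \left(-38 + 3 \cdot 3\right) 110 = \left(-38 + 9\right) 110 = \left(-29\right) 110 = -3190$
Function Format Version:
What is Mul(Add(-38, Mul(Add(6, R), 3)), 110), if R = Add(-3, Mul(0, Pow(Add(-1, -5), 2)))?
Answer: -3190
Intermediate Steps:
R = -3 (R = Add(-3, Mul(0, Pow(-6, 2))) = Add(-3, Mul(0, 36)) = Add(-3, 0) = -3)
Mul(Add(-38, Mul(Add(6, R), 3)), 110) = Mul(Add(-38, Mul(Add(6, -3), 3)), 110) = Mul(Add(-38, Mul(3, 3)), 110) = Mul(Add(-38, 9), 110) = Mul(-29, 110) = -3190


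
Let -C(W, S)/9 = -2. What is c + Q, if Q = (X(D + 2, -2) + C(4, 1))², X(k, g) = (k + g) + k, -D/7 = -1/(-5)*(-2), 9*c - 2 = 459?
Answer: 158981/225 ≈ 706.58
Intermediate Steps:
C(W, S) = 18 (C(W, S) = -9*(-2) = 18)
c = 461/9 (c = 2/9 + (⅑)*459 = 2/9 + 51 = 461/9 ≈ 51.222)
D = 14/5 (D = -7*(-1/(-5))*(-2) = -7*(-(-1)/5)*(-2) = -7*(-1*(-⅕))*(-2) = -7*(-2)/5 = -7*(-⅖) = 14/5 ≈ 2.8000)
X(k, g) = g + 2*k (X(k, g) = (g + k) + k = g + 2*k)
Q = 16384/25 (Q = ((-2 + 2*(14/5 + 2)) + 18)² = ((-2 + 2*(24/5)) + 18)² = ((-2 + 48/5) + 18)² = (38/5 + 18)² = (128/5)² = 16384/25 ≈ 655.36)
c + Q = 461/9 + 16384/25 = 158981/225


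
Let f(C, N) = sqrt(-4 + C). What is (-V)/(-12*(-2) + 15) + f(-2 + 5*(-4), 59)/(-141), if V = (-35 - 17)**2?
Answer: -208/3 - I*sqrt(26)/141 ≈ -69.333 - 0.036163*I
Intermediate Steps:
V = 2704 (V = (-52)**2 = 2704)
(-V)/(-12*(-2) + 15) + f(-2 + 5*(-4), 59)/(-141) = (-1*2704)/(-12*(-2) + 15) + sqrt(-4 + (-2 + 5*(-4)))/(-141) = -2704/(24 + 15) + sqrt(-4 + (-2 - 20))*(-1/141) = -2704/39 + sqrt(-4 - 22)*(-1/141) = -2704*1/39 + sqrt(-26)*(-1/141) = -208/3 + (I*sqrt(26))*(-1/141) = -208/3 - I*sqrt(26)/141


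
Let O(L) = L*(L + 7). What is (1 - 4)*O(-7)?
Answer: 0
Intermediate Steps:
O(L) = L*(7 + L)
(1 - 4)*O(-7) = (1 - 4)*(-7*(7 - 7)) = -(-21)*0 = -3*0 = 0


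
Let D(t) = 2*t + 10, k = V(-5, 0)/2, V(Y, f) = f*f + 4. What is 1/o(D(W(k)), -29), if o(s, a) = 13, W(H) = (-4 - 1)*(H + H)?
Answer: 1/13 ≈ 0.076923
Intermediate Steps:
V(Y, f) = 4 + f² (V(Y, f) = f² + 4 = 4 + f²)
k = 2 (k = (4 + 0²)/2 = (4 + 0)*(½) = 4*(½) = 2)
W(H) = -10*H
D(t) = 10 + 2*t
1/o(D(W(k)), -29) = 1/13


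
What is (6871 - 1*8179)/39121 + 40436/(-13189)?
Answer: -145377088/46906079 ≈ -3.0993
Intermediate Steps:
(6871 - 1*8179)/39121 + 40436/(-13189) = (6871 - 8179)*(1/39121) + 40436*(-1/13189) = -1308*1/39121 - 3676/1199 = -1308/39121 - 3676/1199 = -145377088/46906079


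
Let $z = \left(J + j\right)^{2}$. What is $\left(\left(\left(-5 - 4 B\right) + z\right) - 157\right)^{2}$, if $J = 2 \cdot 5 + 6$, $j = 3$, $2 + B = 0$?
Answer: $42849$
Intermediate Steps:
$B = -2$ ($B = -2 + 0 = -2$)
$J = 16$ ($J = 10 + 6 = 16$)
$z = 361$ ($z = \left(16 + 3\right)^{2} = 19^{2} = 361$)
$\left(\left(\left(-5 - 4 B\right) + z\right) - 157\right)^{2} = \left(\left(\left(-5 - -8\right) + 361\right) - 157\right)^{2} = \left(\left(\left(-5 + 8\right) + 361\right) - 157\right)^{2} = \left(\left(3 + 361\right) - 157\right)^{2} = \left(364 - 157\right)^{2} = 207^{2} = 42849$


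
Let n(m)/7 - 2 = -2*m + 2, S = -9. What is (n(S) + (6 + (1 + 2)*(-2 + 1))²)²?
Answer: 26569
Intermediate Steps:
n(m) = 28 - 14*m (n(m) = 14 + 7*(-2*m + 2) = 14 + 7*(2 - 2*m) = 14 + (14 - 14*m) = 28 - 14*m)
(n(S) + (6 + (1 + 2)*(-2 + 1))²)² = ((28 - 14*(-9)) + (6 + (1 + 2)*(-2 + 1))²)² = ((28 + 126) + (6 + 3*(-1))²)² = (154 + (6 - 3)²)² = (154 + 3²)² = (154 + 9)² = 163² = 26569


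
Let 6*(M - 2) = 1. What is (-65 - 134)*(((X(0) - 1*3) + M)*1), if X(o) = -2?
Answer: 3383/6 ≈ 563.83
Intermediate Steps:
M = 13/6 (M = 2 + (⅙)*1 = 2 + ⅙ = 13/6 ≈ 2.1667)
(-65 - 134)*(((X(0) - 1*3) + M)*1) = (-65 - 134)*(((-2 - 1*3) + 13/6)*1) = -199*((-2 - 3) + 13/6) = -199*(-5 + 13/6) = -(-3383)/6 = -199*(-17/6) = 3383/6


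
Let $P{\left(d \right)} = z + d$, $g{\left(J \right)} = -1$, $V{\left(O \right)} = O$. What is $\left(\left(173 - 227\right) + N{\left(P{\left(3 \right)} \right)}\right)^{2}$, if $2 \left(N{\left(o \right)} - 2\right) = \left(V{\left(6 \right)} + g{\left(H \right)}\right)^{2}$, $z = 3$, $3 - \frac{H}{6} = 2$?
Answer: $\frac{6241}{4} \approx 1560.3$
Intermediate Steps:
$H = 6$ ($H = 18 - 12 = 6$)
$P{\left(d \right)} = 3 + d$
$N{\left(o \right)} = \frac{29}{2}$ ($N{\left(o \right)} = 2 + \frac{\left(6 - 1\right)^{2}}{2} = 2 + \frac{5^{2}}{2} = 2 + \frac{1}{2} \cdot 25 = 2 + \frac{25}{2} = \frac{29}{2}$)
$\left(\left(173 - 227\right) + N{\left(P{\left(3 \right)} \right)}\right)^{2} = \left(\left(173 - 227\right) + \frac{29}{2}\right)^{2} = \left(-54 + \frac{29}{2}\right)^{2} = \left(- \frac{79}{2}\right)^{2} = \frac{6241}{4}$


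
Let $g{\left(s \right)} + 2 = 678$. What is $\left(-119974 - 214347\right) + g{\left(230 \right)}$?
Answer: $-333645$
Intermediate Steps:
$g{\left(s \right)} = 676$ ($g{\left(s \right)} = -2 + 678 = 676$)
$\left(-119974 - 214347\right) + g{\left(230 \right)} = \left(-119974 - 214347\right) + 676 = -334321 + 676 = -333645$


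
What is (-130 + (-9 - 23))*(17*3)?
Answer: -8262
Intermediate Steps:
(-130 + (-9 - 23))*(17*3) = (-130 - 32)*51 = -162*51 = -8262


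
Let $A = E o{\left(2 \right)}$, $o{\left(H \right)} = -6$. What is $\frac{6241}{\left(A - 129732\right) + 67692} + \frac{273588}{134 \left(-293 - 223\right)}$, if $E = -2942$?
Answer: $- \frac{523981327}{127881828} \approx -4.0974$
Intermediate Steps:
$A = 17652$ ($A = \left(-2942\right) \left(-6\right) = 17652$)
$\frac{6241}{\left(A - 129732\right) + 67692} + \frac{273588}{134 \left(-293 - 223\right)} = \frac{6241}{\left(17652 - 129732\right) + 67692} + \frac{273588}{134 \left(-293 - 223\right)} = \frac{6241}{-112080 + 67692} + \frac{273588}{134 \left(-516\right)} = \frac{6241}{-44388} + \frac{273588}{-69144} = 6241 \left(- \frac{1}{44388}\right) + 273588 \left(- \frac{1}{69144}\right) = - \frac{6241}{44388} - \frac{22799}{5762} = - \frac{523981327}{127881828}$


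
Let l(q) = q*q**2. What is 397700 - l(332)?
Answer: -36196668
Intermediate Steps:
l(q) = q**3
397700 - l(332) = 397700 - 1*332**3 = 397700 - 1*36594368 = 397700 - 36594368 = -36196668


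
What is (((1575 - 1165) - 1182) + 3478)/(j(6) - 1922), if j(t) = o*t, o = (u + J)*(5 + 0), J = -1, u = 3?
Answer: -1353/931 ≈ -1.4533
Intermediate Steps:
o = 10 (o = (3 - 1)*(5 + 0) = 2*5 = 10)
j(t) = 10*t
(((1575 - 1165) - 1182) + 3478)/(j(6) - 1922) = (((1575 - 1165) - 1182) + 3478)/(10*6 - 1922) = ((410 - 1182) + 3478)/(60 - 1922) = (-772 + 3478)/(-1862) = 2706*(-1/1862) = -1353/931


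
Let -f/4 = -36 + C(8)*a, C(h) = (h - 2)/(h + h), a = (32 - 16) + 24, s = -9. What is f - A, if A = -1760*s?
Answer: -15756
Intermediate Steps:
a = 40 (a = 16 + 24 = 40)
C(h) = (-2 + h)/(2*h) (C(h) = (-2 + h)/((2*h)) = (-2 + h)*(1/(2*h)) = (-2 + h)/(2*h))
A = 15840 (A = -1760*(-9) = 15840)
f = 84 (f = -4*(-36 + ((½)*(-2 + 8)/8)*40) = -4*(-36 + ((½)*(⅛)*6)*40) = -4*(-36 + (3/8)*40) = -4*(-36 + 15) = -4*(-21) = 84)
f - A = 84 - 1*15840 = 84 - 15840 = -15756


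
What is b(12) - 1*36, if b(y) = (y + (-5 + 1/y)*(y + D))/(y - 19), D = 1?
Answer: -343/12 ≈ -28.583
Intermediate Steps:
b(y) = (y + (1 + y)*(-5 + 1/y))/(-19 + y) (b(y) = (y + (-5 + 1/y)*(y + 1))/(y - 19) = (y + (-5 + 1/y)*(1 + y))/(-19 + y) = (y + (1 + y)*(-5 + 1/y))/(-19 + y))
b(12) - 1*36 = (1 - 4*12 - 4*12²)/(12*(-19 + 12)) - 1*36 = (1/12)*(1 - 48 - 4*144)/(-7) - 36 = (1/12)*(-⅐)*(1 - 48 - 576) - 36 = (1/12)*(-⅐)*(-623) - 36 = 89/12 - 36 = -343/12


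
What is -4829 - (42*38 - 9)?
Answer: -6416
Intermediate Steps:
-4829 - (42*38 - 9) = -4829 - (1596 - 9) = -4829 - 1*1587 = -4829 - 1587 = -6416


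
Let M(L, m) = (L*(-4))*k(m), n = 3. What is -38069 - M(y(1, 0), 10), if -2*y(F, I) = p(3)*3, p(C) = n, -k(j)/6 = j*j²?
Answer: 69931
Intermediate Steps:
k(j) = -6*j³ (k(j) = -6*j*j² = -6*j³)
p(C) = 3
y(F, I) = -9/2 (y(F, I) = -3*3/2 = -½*9 = -9/2)
M(L, m) = 24*L*m³ (M(L, m) = (L*(-4))*(-6*m³) = (-4*L)*(-6*m³) = 24*L*m³)
-38069 - M(y(1, 0), 10) = -38069 - 24*(-9)*10³/2 = -38069 - 24*(-9)*1000/2 = -38069 - 1*(-108000) = -38069 + 108000 = 69931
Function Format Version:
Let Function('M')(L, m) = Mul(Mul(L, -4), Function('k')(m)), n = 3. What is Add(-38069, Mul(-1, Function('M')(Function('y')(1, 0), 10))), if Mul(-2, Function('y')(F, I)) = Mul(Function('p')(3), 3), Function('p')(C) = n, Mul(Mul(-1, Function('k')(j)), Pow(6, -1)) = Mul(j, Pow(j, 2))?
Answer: 69931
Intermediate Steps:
Function('k')(j) = Mul(-6, Pow(j, 3)) (Function('k')(j) = Mul(-6, Mul(j, Pow(j, 2))) = Mul(-6, Pow(j, 3)))
Function('p')(C) = 3
Function('y')(F, I) = Rational(-9, 2) (Function('y')(F, I) = Mul(Rational(-1, 2), Mul(3, 3)) = Mul(Rational(-1, 2), 9) = Rational(-9, 2))
Function('M')(L, m) = Mul(24, L, Pow(m, 3)) (Function('M')(L, m) = Mul(Mul(L, -4), Mul(-6, Pow(m, 3))) = Mul(Mul(-4, L), Mul(-6, Pow(m, 3))) = Mul(24, L, Pow(m, 3)))
Add(-38069, Mul(-1, Function('M')(Function('y')(1, 0), 10))) = Add(-38069, Mul(-1, Mul(24, Rational(-9, 2), Pow(10, 3)))) = Add(-38069, Mul(-1, Mul(24, Rational(-9, 2), 1000))) = Add(-38069, Mul(-1, -108000)) = Add(-38069, 108000) = 69931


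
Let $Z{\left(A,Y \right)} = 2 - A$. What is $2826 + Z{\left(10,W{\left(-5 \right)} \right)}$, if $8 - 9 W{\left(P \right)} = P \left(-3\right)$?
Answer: $2818$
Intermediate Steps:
$W{\left(P \right)} = \frac{8}{9} + \frac{P}{3}$ ($W{\left(P \right)} = \frac{8}{9} - \frac{P \left(-3\right)}{9} = \frac{8}{9} - \frac{\left(-3\right) P}{9} = \frac{8}{9} + \frac{P}{3}$)
$2826 + Z{\left(10,W{\left(-5 \right)} \right)} = 2826 + \left(2 - 10\right) = 2826 - 8 = 2818$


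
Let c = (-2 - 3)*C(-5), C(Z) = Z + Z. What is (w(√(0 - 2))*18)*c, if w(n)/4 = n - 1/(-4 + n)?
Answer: 800 + 3800*I*√2 ≈ 800.0 + 5374.0*I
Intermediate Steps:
C(Z) = 2*Z
c = 50 (c = (-2 - 3)*(2*(-5)) = -5*(-10) = 50)
w(n) = -4/(-4 + n) + 4*n (w(n) = 4*(n - 1/(-4 + n)) = -4/(-4 + n) + 4*n)
(w(√(0 - 2))*18)*c = ((4*(-1 + (√(0 - 2))² - 4*√(0 - 2))/(-4 + √(0 - 2)))*18)*50 = ((4*(-1 + (√(-2))² - 4*I*√2)/(-4 + √(-2)))*18)*50 = ((4*(-1 + (I*√2)² - 4*I*√2)/(-4 + I*√2))*18)*50 = ((4*(-1 - 2 - 4*I*√2)/(-4 + I*√2))*18)*50 = ((4*(-3 - 4*I*√2)/(-4 + I*√2))*18)*50 = (72*(-3 - 4*I*√2)/(-4 + I*√2))*50 = 3600*(-3 - 4*I*√2)/(-4 + I*√2)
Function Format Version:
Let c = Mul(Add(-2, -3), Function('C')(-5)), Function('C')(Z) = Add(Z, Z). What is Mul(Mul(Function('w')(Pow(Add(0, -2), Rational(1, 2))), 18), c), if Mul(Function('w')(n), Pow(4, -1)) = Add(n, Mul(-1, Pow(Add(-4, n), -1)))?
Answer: Add(800, Mul(3800, I, Pow(2, Rational(1, 2)))) ≈ Add(800.00, Mul(5374.0, I))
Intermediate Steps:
Function('C')(Z) = Mul(2, Z)
c = 50 (c = Mul(Add(-2, -3), Mul(2, -5)) = Mul(-5, -10) = 50)
Function('w')(n) = Add(Mul(-4, Pow(Add(-4, n), -1)), Mul(4, n)) (Function('w')(n) = Mul(4, Add(n, Mul(-1, Pow(Add(-4, n), -1)))) = Add(Mul(-4, Pow(Add(-4, n), -1)), Mul(4, n)))
Mul(Mul(Function('w')(Pow(Add(0, -2), Rational(1, 2))), 18), c) = Mul(Mul(Mul(4, Pow(Add(-4, Pow(Add(0, -2), Rational(1, 2))), -1), Add(-1, Pow(Pow(Add(0, -2), Rational(1, 2)), 2), Mul(-4, Pow(Add(0, -2), Rational(1, 2))))), 18), 50) = Mul(Mul(Mul(4, Pow(Add(-4, Pow(-2, Rational(1, 2))), -1), Add(-1, Pow(Pow(-2, Rational(1, 2)), 2), Mul(-4, Pow(-2, Rational(1, 2))))), 18), 50) = Mul(Mul(Mul(4, Pow(Add(-4, Mul(I, Pow(2, Rational(1, 2)))), -1), Add(-1, Pow(Mul(I, Pow(2, Rational(1, 2))), 2), Mul(-4, Mul(I, Pow(2, Rational(1, 2)))))), 18), 50) = Mul(Mul(Mul(4, Pow(Add(-4, Mul(I, Pow(2, Rational(1, 2)))), -1), Add(-1, -2, Mul(-4, I, Pow(2, Rational(1, 2))))), 18), 50) = Mul(Mul(Mul(4, Pow(Add(-4, Mul(I, Pow(2, Rational(1, 2)))), -1), Add(-3, Mul(-4, I, Pow(2, Rational(1, 2))))), 18), 50) = Mul(Mul(72, Pow(Add(-4, Mul(I, Pow(2, Rational(1, 2)))), -1), Add(-3, Mul(-4, I, Pow(2, Rational(1, 2))))), 50) = Mul(3600, Pow(Add(-4, Mul(I, Pow(2, Rational(1, 2)))), -1), Add(-3, Mul(-4, I, Pow(2, Rational(1, 2)))))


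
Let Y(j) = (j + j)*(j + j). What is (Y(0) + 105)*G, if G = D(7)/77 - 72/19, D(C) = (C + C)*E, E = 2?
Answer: -75180/209 ≈ -359.71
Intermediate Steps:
Y(j) = 4*j² (Y(j) = (2*j)*(2*j) = 4*j²)
D(C) = 4*C (D(C) = (C + C)*2 = (2*C)*2 = 4*C)
G = -716/209 (G = (4*7)/77 - 72/19 = 28*(1/77) - 72*1/19 = 4/11 - 72/19 = -716/209 ≈ -3.4258)
(Y(0) + 105)*G = (4*0² + 105)*(-716/209) = (4*0 + 105)*(-716/209) = (0 + 105)*(-716/209) = 105*(-716/209) = -75180/209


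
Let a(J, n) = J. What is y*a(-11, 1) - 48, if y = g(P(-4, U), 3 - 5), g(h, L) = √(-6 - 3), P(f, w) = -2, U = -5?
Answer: -48 - 33*I ≈ -48.0 - 33.0*I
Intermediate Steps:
g(h, L) = 3*I (g(h, L) = √(-9) = 3*I)
y = 3*I ≈ 3.0*I
y*a(-11, 1) - 48 = (3*I)*(-11) - 48 = -33*I - 48 = -48 - 33*I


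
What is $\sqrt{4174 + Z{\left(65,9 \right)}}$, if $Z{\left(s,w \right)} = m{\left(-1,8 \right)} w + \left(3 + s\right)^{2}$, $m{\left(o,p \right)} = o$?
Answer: $\sqrt{8789} \approx 93.75$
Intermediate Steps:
$Z{\left(s,w \right)} = \left(3 + s\right)^{2} - w$ ($Z{\left(s,w \right)} = - w + \left(3 + s\right)^{2} = \left(3 + s\right)^{2} - w$)
$\sqrt{4174 + Z{\left(65,9 \right)}} = \sqrt{4174 + \left(\left(3 + 65\right)^{2} - 9\right)} = \sqrt{4174 - \left(9 - 68^{2}\right)} = \sqrt{4174 + \left(4624 - 9\right)} = \sqrt{4174 + 4615} = \sqrt{8789}$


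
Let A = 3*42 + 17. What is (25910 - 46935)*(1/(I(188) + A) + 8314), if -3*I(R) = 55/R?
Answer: -14088516562550/80597 ≈ -1.7480e+8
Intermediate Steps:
A = 143 (A = 126 + 17 = 143)
I(R) = -55/(3*R)
(25910 - 46935)*(1/(I(188) + A) + 8314) = (25910 - 46935)*(1/(-55/3/188 + 143) + 8314) = -21025*(1/(-55/3*1/188 + 143) + 8314) = -21025*(1/(-55/564 + 143) + 8314) = -21025*(1/(80597/564) + 8314) = -21025*(564/80597 + 8314) = -21025*670084022/80597 = -14088516562550/80597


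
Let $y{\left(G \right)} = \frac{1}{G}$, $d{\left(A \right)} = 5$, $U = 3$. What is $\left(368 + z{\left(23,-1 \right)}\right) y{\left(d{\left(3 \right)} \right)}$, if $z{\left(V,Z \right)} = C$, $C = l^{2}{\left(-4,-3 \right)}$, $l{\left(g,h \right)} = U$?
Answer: $\frac{377}{5} \approx 75.4$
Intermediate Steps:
$l{\left(g,h \right)} = 3$
$C = 9$ ($C = 3^{2} = 9$)
$z{\left(V,Z \right)} = 9$
$\left(368 + z{\left(23,-1 \right)}\right) y{\left(d{\left(3 \right)} \right)} = \frac{368 + 9}{5} = 377 \cdot \frac{1}{5} = \frac{377}{5}$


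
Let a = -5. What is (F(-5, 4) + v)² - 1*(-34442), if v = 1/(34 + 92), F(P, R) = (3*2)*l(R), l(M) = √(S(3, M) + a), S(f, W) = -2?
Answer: 542800441/15876 + 2*I*√7/21 ≈ 34190.0 + 0.25198*I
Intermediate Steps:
l(M) = I*√7 (l(M) = √(-2 - 5) = √(-7) = I*√7)
F(P, R) = 6*I*√7 (F(P, R) = (3*2)*(I*√7) = 6*(I*√7) = 6*I*√7)
v = 1/126 ≈ 0.0079365
(F(-5, 4) + v)² - 1*(-34442) = (6*I*√7 + 1/126)² - 1*(-34442) = (1/126 + 6*I*√7)² + 34442 = 34442 + (1/126 + 6*I*√7)²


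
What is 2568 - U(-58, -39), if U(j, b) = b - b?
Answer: 2568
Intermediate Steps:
U(j, b) = 0
2568 - U(-58, -39) = 2568 - 1*0 = 2568 + 0 = 2568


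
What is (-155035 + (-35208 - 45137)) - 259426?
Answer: -494806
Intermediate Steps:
(-155035 + (-35208 - 45137)) - 259426 = (-155035 - 80345) - 259426 = -235380 - 259426 = -494806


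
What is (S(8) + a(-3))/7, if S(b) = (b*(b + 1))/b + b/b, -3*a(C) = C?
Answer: 11/7 ≈ 1.5714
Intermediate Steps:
a(C) = -C/3
S(b) = 2 + b (S(b) = (b*(1 + b))/b + 1 = (1 + b) + 1 = 2 + b)
(S(8) + a(-3))/7 = ((2 + 8) - ⅓*(-3))/7 = (10 + 1)/7 = (⅐)*11 = 11/7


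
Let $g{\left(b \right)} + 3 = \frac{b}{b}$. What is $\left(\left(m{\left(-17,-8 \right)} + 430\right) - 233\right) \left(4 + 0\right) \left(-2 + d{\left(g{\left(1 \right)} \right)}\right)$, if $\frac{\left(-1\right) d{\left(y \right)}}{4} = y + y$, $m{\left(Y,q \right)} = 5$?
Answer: $11312$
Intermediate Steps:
$g{\left(b \right)} = -2$ ($g{\left(b \right)} = -3 + \frac{b}{b} = -3 + 1 = -2$)
$d{\left(y \right)} = - 8 y$ ($d{\left(y \right)} = - 4 \left(y + y\right) = - 4 \cdot 2 y = - 8 y$)
$\left(\left(m{\left(-17,-8 \right)} + 430\right) - 233\right) \left(4 + 0\right) \left(-2 + d{\left(g{\left(1 \right)} \right)}\right) = \left(\left(5 + 430\right) - 233\right) \left(4 + 0\right) \left(-2 - -16\right) = \left(435 - 233\right) 4 \left(-2 + 16\right) = 202 \cdot 4 \cdot 14 = 202 \cdot 56 = 11312$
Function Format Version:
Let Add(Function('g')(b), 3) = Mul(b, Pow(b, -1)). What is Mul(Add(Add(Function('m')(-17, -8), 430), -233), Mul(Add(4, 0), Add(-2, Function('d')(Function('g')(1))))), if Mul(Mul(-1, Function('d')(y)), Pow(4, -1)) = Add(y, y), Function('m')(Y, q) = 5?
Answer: 11312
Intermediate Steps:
Function('g')(b) = -2 (Function('g')(b) = Add(-3, Mul(b, Pow(b, -1))) = Add(-3, 1) = -2)
Function('d')(y) = Mul(-8, y) (Function('d')(y) = Mul(-4, Add(y, y)) = Mul(-4, Mul(2, y)) = Mul(-8, y))
Mul(Add(Add(Function('m')(-17, -8), 430), -233), Mul(Add(4, 0), Add(-2, Function('d')(Function('g')(1))))) = Mul(Add(Add(5, 430), -233), Mul(Add(4, 0), Add(-2, Mul(-8, -2)))) = Mul(Add(435, -233), Mul(4, Add(-2, 16))) = Mul(202, Mul(4, 14)) = Mul(202, 56) = 11312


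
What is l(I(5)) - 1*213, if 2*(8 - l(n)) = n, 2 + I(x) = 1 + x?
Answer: -207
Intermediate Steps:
I(x) = -1 + x (I(x) = -2 + (1 + x) = -1 + x)
l(n) = 8 - n/2
l(I(5)) - 1*213 = (8 - (-1 + 5)/2) - 1*213 = (8 - ½*4) - 213 = (8 - 2) - 213 = 6 - 213 = -207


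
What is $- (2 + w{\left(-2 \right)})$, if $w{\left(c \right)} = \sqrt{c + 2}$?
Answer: $-2$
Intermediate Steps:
$w{\left(c \right)} = \sqrt{2 + c}$
$- (2 + w{\left(-2 \right)}) = - (2 + \sqrt{2 - 2}) = - (2 + \sqrt{0}) = - (2 + 0) = \left(-1\right) 2 = -2$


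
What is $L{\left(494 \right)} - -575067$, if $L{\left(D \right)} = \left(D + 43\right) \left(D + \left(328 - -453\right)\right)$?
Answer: $1259742$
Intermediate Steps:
$L{\left(D \right)} = \left(43 + D\right) \left(781 + D\right)$ ($L{\left(D \right)} = \left(43 + D\right) \left(D + \left(328 + 453\right)\right) = \left(43 + D\right) \left(D + 781\right) = \left(43 + D\right) \left(781 + D\right)$)
$L{\left(494 \right)} - -575067 = \left(33583 + 494^{2} + 824 \cdot 494\right) - -575067 = \left(33583 + 244036 + 407056\right) + 575067 = 684675 + 575067 = 1259742$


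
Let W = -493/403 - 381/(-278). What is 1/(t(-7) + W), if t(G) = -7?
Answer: -112034/767749 ≈ -0.14593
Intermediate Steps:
W = 16489/112034 (W = -493*1/403 - 381*(-1/278) = -493/403 + 381/278 = 16489/112034 ≈ 0.14718)
1/(t(-7) + W) = 1/(-7 + 16489/112034) = 1/(-767749/112034) = -112034/767749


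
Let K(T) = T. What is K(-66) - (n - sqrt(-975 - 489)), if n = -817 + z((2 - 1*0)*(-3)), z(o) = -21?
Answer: 772 + 2*I*sqrt(366) ≈ 772.0 + 38.262*I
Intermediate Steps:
n = -838 (n = -817 - 21 = -838)
K(-66) - (n - sqrt(-975 - 489)) = -66 - (-838 - sqrt(-975 - 489)) = -66 - (-838 - sqrt(-1464)) = -66 - (-838 - 2*I*sqrt(366)) = -66 + (838 + 2*I*sqrt(366)) = 772 + 2*I*sqrt(366)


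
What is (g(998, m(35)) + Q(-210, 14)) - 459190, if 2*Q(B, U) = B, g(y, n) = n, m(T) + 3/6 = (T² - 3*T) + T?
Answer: -916281/2 ≈ -4.5814e+5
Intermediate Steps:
m(T) = -½ + T² - 2*T (m(T) = -½ + ((T² - 3*T) + T) = -½ + (T² - 2*T) = -½ + T² - 2*T)
Q(B, U) = B/2
(g(998, m(35)) + Q(-210, 14)) - 459190 = ((-½ + 35² - 2*35) + (½)*(-210)) - 459190 = ((-½ + 1225 - 70) - 105) - 459190 = (2309/2 - 105) - 459190 = 2099/2 - 459190 = -916281/2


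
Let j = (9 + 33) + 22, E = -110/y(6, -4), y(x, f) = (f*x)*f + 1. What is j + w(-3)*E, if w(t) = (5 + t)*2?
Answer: 5768/97 ≈ 59.464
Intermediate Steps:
y(x, f) = 1 + x*f² (y(x, f) = x*f² + 1 = 1 + x*f²)
w(t) = 10 + 2*t
E = -110/97 (E = -110/(1 + 6*(-4)²) = -110/(1 + 6*16) = -110/(1 + 96) = -110/97 ≈ -1.1340)
j = 64 (j = 42 + 22 = 64)
j + w(-3)*E = 64 + (10 + 2*(-3))*(-110/97) = 64 + (10 - 6)*(-110/97) = 64 + 4*(-110/97) = 64 - 440/97 = 5768/97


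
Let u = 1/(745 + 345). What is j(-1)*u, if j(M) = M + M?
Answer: -1/545 ≈ -0.0018349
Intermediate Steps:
j(M) = 2*M
u = 1/1090 ≈ 0.00091743
j(-1)*u = (2*(-1))*(1/1090) = -2*1/1090 = -1/545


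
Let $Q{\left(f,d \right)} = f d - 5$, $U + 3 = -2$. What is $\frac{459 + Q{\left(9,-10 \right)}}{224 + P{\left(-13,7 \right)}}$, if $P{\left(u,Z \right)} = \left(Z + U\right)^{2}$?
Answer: $\frac{91}{57} \approx 1.5965$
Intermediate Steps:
$U = -5$ ($U = -3 - 2 = -5$)
$P{\left(u,Z \right)} = \left(-5 + Z\right)^{2}$ ($P{\left(u,Z \right)} = \left(Z - 5\right)^{2} = \left(-5 + Z\right)^{2}$)
$Q{\left(f,d \right)} = -5 + d f$ ($Q{\left(f,d \right)} = d f - 5 = -5 + d f$)
$\frac{459 + Q{\left(9,-10 \right)}}{224 + P{\left(-13,7 \right)}} = \frac{459 - 95}{224 + \left(-5 + 7\right)^{2}} = \frac{459 - 95}{224 + 2^{2}} = \frac{459 - 95}{224 + 4} = \frac{364}{228} = 364 \cdot \frac{1}{228} = \frac{91}{57}$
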